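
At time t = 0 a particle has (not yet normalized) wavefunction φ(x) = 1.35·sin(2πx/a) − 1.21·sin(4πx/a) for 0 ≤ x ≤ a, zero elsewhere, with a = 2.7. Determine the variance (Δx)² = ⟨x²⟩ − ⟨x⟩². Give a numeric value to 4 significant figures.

Compute ⟨x⟩ and ⟨x²⟩ separately, then (Δx)² = ⟨x²⟩ − ⟨x⟩².
On 0 ≤ x ≤ a (j ≠ l): ∫sin²(jπx/a) dx = a/2, ∫sin(jπx/a)·sin(lπx/a) dx = 0; diagonal moments ∫x·sin²(jπx/a) dx = a²/4, ∫x²·sin²(jπx/a) dx = a³·(1/6 − 1/(4j²π²)); cross terms ∫x·sin(jπx/a)·sin(lπx/a) dx = 0 for j + l even and −4jla²/(π²(j² − l²)²) for j + l odd, ∫x²·sin(jπx/a)·sin(lπx/a) dx = (−1)^(j+l)·4jla³/(π²(j² − l²)²); higher powers the same way via product-to-sum and parts.
Normalization: ∫|φ|² dx = 4.4369.
⟨x⟩ = 1.3500 and ⟨x²⟩ = 2.0422.
(Δx)² = 2.0422 − (1.3500)² = 0.21970.

0.2197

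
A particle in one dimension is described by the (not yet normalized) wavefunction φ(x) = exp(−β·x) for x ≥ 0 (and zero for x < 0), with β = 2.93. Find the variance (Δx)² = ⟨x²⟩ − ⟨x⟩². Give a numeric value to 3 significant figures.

0.0291

Compute ⟨x⟩ and ⟨x²⟩ separately, then (Δx)² = ⟨x²⟩ − ⟨x⟩².
Every integrand reduces to terms xʲ·e^(−2βx) on [0, ∞); use ∫₀^∞ xʲ·e^(−2βx) dx = j!/(2β)^(j+1).
Normalization: ∫|φ|² dx = 0.17065.
⟨x⟩ = 0.17065 and ⟨x²⟩ = 0.058242.
(Δx)² = 0.058242 − (0.17065)² = 0.029121.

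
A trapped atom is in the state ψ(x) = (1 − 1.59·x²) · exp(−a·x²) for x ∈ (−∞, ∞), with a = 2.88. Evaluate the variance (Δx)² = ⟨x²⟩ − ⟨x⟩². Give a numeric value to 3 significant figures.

0.0509

Compute ⟨x⟩ and ⟨x²⟩ separately, then (Δx)² = ⟨x²⟩ − ⟨x⟩².
Expand each integrand as polynomial × e^(−2ax²) and use ∫x^(2j)·e^(−2ax²) dx = (2j−1)!!/(4a)^j · √(π/(2a)), odd powers → 0; here √(π/(2a)) = 0.73852.
Normalization: ∫|ψ|² dx = 0.57687.
⟨x⟩ = 0.0000 and ⟨x²⟩ = 0.050856.
(Δx)² = 0.050856 − (0.0000)² = 0.050856.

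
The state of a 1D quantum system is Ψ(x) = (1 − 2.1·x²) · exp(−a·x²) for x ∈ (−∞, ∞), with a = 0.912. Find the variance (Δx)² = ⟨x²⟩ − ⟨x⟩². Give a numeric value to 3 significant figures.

0.819

Compute ⟨x⟩ and ⟨x²⟩ separately, then (Δx)² = ⟨x²⟩ − ⟨x⟩².
Expand each integrand as polynomial × e^(−2ax²) and use ∫x^(2j)·e^(−2ax²) dx = (2j−1)!!/(4a)^j · √(π/(2a)), odd powers → 0; here √(π/(2a)) = 1.3124.
Normalization: ∫|Ψ|² dx = 1.1061.
⟨x⟩ = 0.0000 and ⟨x²⟩ = 0.81856.
(Δx)² = 0.81856 − (0.0000)² = 0.81856.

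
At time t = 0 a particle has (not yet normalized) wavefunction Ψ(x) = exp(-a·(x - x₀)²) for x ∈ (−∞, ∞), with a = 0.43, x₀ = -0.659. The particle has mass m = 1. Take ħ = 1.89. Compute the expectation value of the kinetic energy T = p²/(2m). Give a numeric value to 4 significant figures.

T = −(ħ²/2m) d²/dx², so ⟨T⟩ = −(ħ²/2m) ∫ Ψ*·Ψ'' dx / ∫|Ψ|² dx; with m = 1.
Gaussian moments (u = x − x₀): ∫u^(2j)·e^(−2au²) du = (2j−1)!!/(4a)^j · √(π/(2a)), odd powers integrate to 0; here √(π/(2a)) = 1.9113. Derivatives: d/dx e^(−au²) = −2au·e^(−au²), d²/dx² e^(−au²) = (4a²u² − 2a)·e^(−au²).
State is unnormalized: ∫|Ψ|² dx = 1.9113, and ∫Ψ*·(−ħ²/2m · Ψ'') dx = 1.4679, so ⟨T⟩ = 1.4679 / 1.9113.
⟨T⟩ = 0.76800.

0.7680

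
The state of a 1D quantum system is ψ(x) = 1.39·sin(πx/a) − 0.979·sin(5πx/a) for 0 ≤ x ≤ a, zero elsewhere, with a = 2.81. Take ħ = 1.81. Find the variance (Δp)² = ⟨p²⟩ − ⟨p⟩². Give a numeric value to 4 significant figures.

Compute ⟨p⟩ and ⟨p²⟩ separately; (Δp)² = ⟨p²⟩ − ⟨p⟩².
d²/dx² sin(jπx/a) = −(jπ/a)²·sin(jπx/a); on 0 ≤ x ≤ a, ∫sin²(jπx/a) dx = a/2 and ∫sin(jπx/a)·sin(lπx/a) dx = 0 for j ≠ l, so only diagonal terms survive in ∫|ψ|² and ∫ψ·ψ″; ∫ψ·ψ′ dx = [ψ²/2] between the walls = 0.
Normalization: ∫|ψ|² dx = 4.0612.
⟨p⟩ = 0.0000 and ⟨p²⟩ = 36.682.
(Δp)² = 36.682 − (0.0000)² = 36.682.

36.68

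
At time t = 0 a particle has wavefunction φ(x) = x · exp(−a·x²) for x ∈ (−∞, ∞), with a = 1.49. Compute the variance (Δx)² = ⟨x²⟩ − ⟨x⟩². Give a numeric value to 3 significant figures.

0.503

Compute ⟨x⟩ and ⟨x²⟩ separately, then (Δx)² = ⟨x²⟩ − ⟨x⟩².
Expand each integrand as polynomial × e^(−2ax²) and use ∫x^(2j)·e^(−2ax²) dx = (2j−1)!!/(4a)^j · √(π/(2a)), odd powers → 0; here √(π/(2a)) = 1.0268.
Normalization: ∫|φ|² dx = 0.17227.
⟨x⟩ = 0.0000 and ⟨x²⟩ = 0.50336.
(Δx)² = 0.50336 − (0.0000)² = 0.50336.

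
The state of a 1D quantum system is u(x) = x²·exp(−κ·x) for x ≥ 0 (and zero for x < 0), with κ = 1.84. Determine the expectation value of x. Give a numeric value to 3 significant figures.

1.36

⟨x⟩ = ∫ x·|u|² dx / ∫|u|² dx (integrals over the domain).
Every integrand reduces to terms xʲ·e^(−2κx) on [0, ∞); use ∫₀^∞ xʲ·e^(−2κx) dx = j!/(2κ)^(j+1).
State is unnormalized: ∫|u|² dx = 0.035561, and ∫u*·x·u dx = 0.048316, so ⟨x⟩ = 0.048316 / 0.035561.
⟨x⟩ = 1.3587.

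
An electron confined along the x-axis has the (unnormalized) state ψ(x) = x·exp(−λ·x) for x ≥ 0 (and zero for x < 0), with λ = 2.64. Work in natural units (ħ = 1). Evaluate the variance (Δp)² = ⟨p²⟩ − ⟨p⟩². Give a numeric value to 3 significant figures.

6.97

Compute ⟨p⟩ and ⟨p²⟩ separately; (Δp)² = ⟨p²⟩ − ⟨p⟩².
Differentiate x·exp(−λ·x) with the product rule; every integrand then reduces to terms xʲ·e^(−2λx) on [0, ∞), with ∫₀^∞ xʲ·e^(−2λx) dx = j!/(2λ)^(j+1).
Normalization: ∫|ψ|² dx = 0.013587.
⟨p⟩ = 0.0000 and ⟨p²⟩ = 6.9696.
(Δp)² = 6.9696 − (0.0000)² = 6.9696.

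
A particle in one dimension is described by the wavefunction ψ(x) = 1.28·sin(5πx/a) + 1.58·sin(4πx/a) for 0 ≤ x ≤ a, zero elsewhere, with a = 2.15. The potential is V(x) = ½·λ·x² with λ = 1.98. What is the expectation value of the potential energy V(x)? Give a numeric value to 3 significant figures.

⟨V⟩ = ∫ V(x)·|ψ|² dx / ∫|ψ|² dx.
On 0 ≤ x ≤ a (j ≠ l): ∫sin²(jπx/a) dx = a/2, ∫sin(jπx/a)·sin(lπx/a) dx = 0; diagonal moments ∫x·sin²(jπx/a) dx = a²/4, ∫x²·sin²(jπx/a) dx = a³·(1/6 − 1/(4j²π²)); cross terms ∫x·sin(jπx/a)·sin(lπx/a) dx = 0 for j + l even and −4jla²/(π²(j² − l²)²) for j + l odd, ∫x²·sin(jπx/a)·sin(lπx/a) dx = (−1)^(j+l)·4jla³/(π²(j² − l²)²); higher powers the same way via product-to-sum and parts.
State is unnormalized: ∫|ψ|² dx = 4.4449, and ∫ψ*·V(x)·ψ dx = 2.7427, so ⟨V⟩ = 2.7427 / 4.4449.
⟨V⟩ = 0.61704.

0.617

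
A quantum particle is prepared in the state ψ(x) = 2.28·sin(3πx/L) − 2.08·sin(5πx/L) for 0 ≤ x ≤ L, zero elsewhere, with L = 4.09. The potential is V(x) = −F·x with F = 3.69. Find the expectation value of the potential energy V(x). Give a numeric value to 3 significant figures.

-7.55

⟨V⟩ = ∫ V(x)·|ψ|² dx / ∫|ψ|² dx.
On 0 ≤ x ≤ L (j ≠ l): ∫sin²(jπx/L) dx = L/2, ∫sin(jπx/L)·sin(lπx/L) dx = 0; diagonal moments ∫x·sin²(jπx/L) dx = L²/4, ∫x²·sin²(jπx/L) dx = L³·(1/6 − 1/(4j²π²)); cross terms ∫x·sin(jπx/L)·sin(lπx/L) dx = 0 for j + l even and −4jlL²/(π²(j² − l²)²) for j + l odd, ∫x²·sin(jπx/L)·sin(lπx/L) dx = (−1)^(j+l)·4jlL³/(π²(j² − l²)²); higher powers the same way via product-to-sum and parts.
State is unnormalized: ∫|ψ|² dx = 19.478, and ∫ψ*·V(x)·ψ dx = -146.98, so ⟨V⟩ = -146.98 / 19.478.
⟨V⟩ = -7.5461.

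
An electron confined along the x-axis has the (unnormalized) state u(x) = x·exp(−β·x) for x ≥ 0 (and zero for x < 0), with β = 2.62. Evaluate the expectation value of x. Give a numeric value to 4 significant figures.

⟨x⟩ = ∫ x·|u|² dx / ∫|u|² dx (integrals over the domain).
Every integrand reduces to terms xʲ·e^(−2βx) on [0, ∞); use ∫₀^∞ xʲ·e^(−2βx) dx = j!/(2β)^(j+1).
State is unnormalized: ∫|u|² dx = 0.013901, and ∫u*·x·u dx = 0.0079584, so ⟨x⟩ = 0.0079584 / 0.013901.
⟨x⟩ = 0.57252.

0.5725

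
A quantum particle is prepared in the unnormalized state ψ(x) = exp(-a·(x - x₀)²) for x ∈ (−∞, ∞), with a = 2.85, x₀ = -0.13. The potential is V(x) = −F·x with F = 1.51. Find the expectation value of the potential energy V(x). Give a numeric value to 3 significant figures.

⟨V⟩ = ∫ V(x)·|ψ|² dx / ∫|ψ|² dx.
Gaussian moments (u = x − x₀): ∫u^(2j)·e^(−2au²) du = (2j−1)!!/(4a)^j · √(π/(2a)), odd powers integrate to 0; here √(π/(2a)) = 0.74240.
State is unnormalized: ∫|ψ|² dx = 0.74240, and ∫ψ*·V(x)·ψ dx = 0.14573, so ⟨V⟩ = 0.14573 / 0.74240.
⟨V⟩ = 0.19630.

0.196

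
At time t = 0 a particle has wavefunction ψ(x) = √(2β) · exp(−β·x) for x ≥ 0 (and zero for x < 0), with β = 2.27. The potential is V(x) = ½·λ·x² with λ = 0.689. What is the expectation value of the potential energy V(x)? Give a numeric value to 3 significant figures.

0.0334

⟨V⟩ = ∫ V(x)·|ψ|² dx.
Every integrand reduces to terms xʲ·e^(−2βx) on [0, ∞); use ∫₀^∞ xʲ·e^(−2βx) dx = j!/(2β)^(j+1).
⟨V⟩ = 0.033428.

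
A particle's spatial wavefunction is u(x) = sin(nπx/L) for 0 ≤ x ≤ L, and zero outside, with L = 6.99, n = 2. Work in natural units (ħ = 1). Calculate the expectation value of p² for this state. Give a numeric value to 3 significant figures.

p² u = −ħ² d²u/dx²; ⟨p²⟩ = −ħ² ∫ u*·u'' dx / ∫|u|² dx.
d/dx sin(nπx/L) = (nπ/L)·cos(nπx/L) and d²/dx² sin(nπx/L) = −(nπ/L)²·sin(nπx/L); on 0 ≤ x ≤ L, ∫sin²(nπx/L) dx = L/2 and ∫sin(nπx/L)·cos(nπx/L) dx = 0.
State is unnormalized: ∫|u|² dx = 3.4950, and ∫u*·(−ħ² u'') dx = 2.8239, so ⟨p²⟩ = 2.8239 / 3.4950.
⟨p²⟩ = 0.80799.

0.808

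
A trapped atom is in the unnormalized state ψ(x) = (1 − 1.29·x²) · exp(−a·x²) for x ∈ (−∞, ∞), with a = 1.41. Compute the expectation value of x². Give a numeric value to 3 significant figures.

0.105

⟨x²⟩ = ∫ x²·|ψ|² dx / ∫|ψ|² dx (integrals over the domain).
Expand each integrand as polynomial × e^(−2ax²) and use ∫x^(2j)·e^(−2ax²) dx = (2j−1)!!/(4a)^j · √(π/(2a)), odd powers → 0; here √(π/(2a)) = 1.0555.
State is unnormalized: ∫|ψ|² dx = 0.73831, and ∫ψ*·x²·ψ dx = 0.077173, so ⟨x²⟩ = 0.077173 / 0.73831.
⟨x²⟩ = 0.10453.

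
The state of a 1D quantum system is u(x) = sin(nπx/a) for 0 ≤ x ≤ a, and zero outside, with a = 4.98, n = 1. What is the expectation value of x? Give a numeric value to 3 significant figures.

⟨x⟩ = ∫ x·|u|² dx / ∫|u|² dx (integrals over the domain).
With sin²θ = (1 − cos2θ)/2 on 0 ≤ x ≤ a: ∫sin²(nπx/a) dx = a/2, ∫x·sin²(nπx/a) dx = a²/4, ∫x²·sin²(nπx/a) dx = a³·(1/6 − 1/(4n²π²)); higher powers xᵏ the same way, integrating xᵏ·cos(2nπx/a) by parts.
State is unnormalized: ∫|u|² dx = 2.4900, and ∫u*·x·u dx = 6.2001, so ⟨x⟩ = 6.2001 / 2.4900.
⟨x⟩ = 2.4900.

2.49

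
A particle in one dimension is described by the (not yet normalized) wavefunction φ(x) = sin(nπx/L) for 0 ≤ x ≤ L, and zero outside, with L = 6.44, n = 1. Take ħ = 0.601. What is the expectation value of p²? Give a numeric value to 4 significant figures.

p² φ = −ħ² d²φ/dx²; ⟨p²⟩ = −ħ² ∫ φ*·φ'' dx / ∫|φ|² dx.
d/dx sin(nπx/L) = (nπ/L)·cos(nπx/L) and d²/dx² sin(nπx/L) = −(nπ/L)²·sin(nπx/L); on 0 ≤ x ≤ L, ∫sin²(nπx/L) dx = L/2 and ∫sin(nπx/L)·cos(nπx/L) dx = 0.
State is unnormalized: ∫|φ|² dx = 3.2200, and ∫φ*·(−ħ² φ'') dx = 0.27678, so ⟨p²⟩ = 0.27678 / 3.2200.
⟨p²⟩ = 0.085956.

0.08596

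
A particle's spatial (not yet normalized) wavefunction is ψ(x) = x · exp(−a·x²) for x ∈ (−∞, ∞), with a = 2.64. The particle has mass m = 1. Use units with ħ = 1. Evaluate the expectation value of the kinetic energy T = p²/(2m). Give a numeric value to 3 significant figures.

3.96

T = −(ħ²/2m) d²/dx², so ⟨T⟩ = −(ħ²/2m) ∫ ψ*·ψ'' dx / ∫|ψ|² dx; with m = 1.
Expand each integrand as polynomial × e^(−2ax²) and use ∫x^(2j)·e^(−2ax²) dx = (2j−1)!!/(4a)^j · √(π/(2a)), odd powers → 0; here √(π/(2a)) = 0.77136. Differentiate with the product rule, d/dx e^(−ax²) = −2ax·e^(−ax²).
State is unnormalized: ∫|ψ|² dx = 0.073046, and ∫ψ*·(−ħ²/2m · ψ'') dx = 0.28926, so ⟨T⟩ = 0.28926 / 0.073046.
⟨T⟩ = 3.9600.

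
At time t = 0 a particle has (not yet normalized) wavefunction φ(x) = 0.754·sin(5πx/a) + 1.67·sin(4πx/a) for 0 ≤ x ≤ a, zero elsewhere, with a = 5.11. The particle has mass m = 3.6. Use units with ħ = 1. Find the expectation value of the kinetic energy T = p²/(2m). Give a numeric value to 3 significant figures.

0.920

T = −(ħ²/2m) d²/dx², so ⟨T⟩ = −(ħ²/2m) ∫ φ*·φ'' dx / ∫|φ|² dx; with m = 3.6.
d²/dx² sin(jπx/a) = −(jπ/a)²·sin(jπx/a); on 0 ≤ x ≤ a, ∫sin²(jπx/a) dx = a/2 and ∫sin(jπx/a)·sin(lπx/a) dx = 0 for j ≠ l, so only diagonal terms survive in ∫|φ|² and ∫φ·φ″; ∫φ·φ′ dx = [φ²/2] between the walls = 0.
State is unnormalized: ∫|φ|² dx = 8.5782, and ∫φ*·(−ħ²/2m · φ'') dx = 7.8914, so ⟨T⟩ = 7.8914 / 8.5782.
⟨T⟩ = 0.91994.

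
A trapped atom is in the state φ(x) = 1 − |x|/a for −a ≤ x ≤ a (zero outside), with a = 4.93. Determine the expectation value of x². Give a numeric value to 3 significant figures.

2.43

⟨x²⟩ = ∫ x²·|φ|² dx / ∫|φ|² dx (integrals over the domain).
φ is even, so ∫ over [−a, a] = 2∫₀ᵃ with φ = 1 − x/a there: ∫₀ᵃ (1 − x/a)² dx = a/3, ∫₀ᵃ x²(1 − x/a)² dx = a³/30, ∫₀ᵃ x⁴(1 − x/a)² dx = a⁵/105.
State is unnormalized: ∫|φ|² dx = 3.2867, and ∫φ*·x²·φ dx = 7.9882, so ⟨x²⟩ = 7.9882 / 3.2867.
⟨x²⟩ = 2.4305.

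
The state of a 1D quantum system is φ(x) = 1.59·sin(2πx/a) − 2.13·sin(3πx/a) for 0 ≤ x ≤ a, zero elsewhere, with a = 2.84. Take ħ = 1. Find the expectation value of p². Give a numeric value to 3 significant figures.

p² φ = −ħ² d²φ/dx²; ⟨p²⟩ = −ħ² ∫ φ*·φ'' dx / ∫|φ|² dx.
d²/dx² sin(jπx/a) = −(jπ/a)²·sin(jπx/a); on 0 ≤ x ≤ a, ∫sin²(jπx/a) dx = a/2 and ∫sin(jπx/a)·sin(lπx/a) dx = 0 for j ≠ l, so only diagonal terms survive in ∫|φ|² and ∫φ·φ″; ∫φ·φ′ dx = [φ²/2] between the walls = 0.
State is unnormalized: ∫|φ|² dx = 10.032, and ∫φ*·(−ħ² φ'') dx = 88.521, so ⟨p²⟩ = 88.521 / 10.032.
⟨p²⟩ = 8.8236.

8.82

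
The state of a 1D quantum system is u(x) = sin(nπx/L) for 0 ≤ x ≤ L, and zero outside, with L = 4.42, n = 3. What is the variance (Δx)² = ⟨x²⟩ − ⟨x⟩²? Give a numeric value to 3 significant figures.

Compute ⟨x⟩ and ⟨x²⟩ separately, then (Δx)² = ⟨x²⟩ − ⟨x⟩².
With sin²θ = (1 − cos2θ)/2 on 0 ≤ x ≤ L: ∫sin²(nπx/L) dx = L/2, ∫x·sin²(nπx/L) dx = L²/4, ∫x²·sin²(nπx/L) dx = L³·(1/6 − 1/(4n²π²)); higher powers xᵏ the same way, integrating xᵏ·cos(2nπx/L) by parts.
Normalization: ∫|u|² dx = 2.2100.
⟨x⟩ = 2.2100 and ⟨x²⟩ = 6.4022.
(Δx)² = 6.4022 − (2.2100)² = 1.5181.

1.52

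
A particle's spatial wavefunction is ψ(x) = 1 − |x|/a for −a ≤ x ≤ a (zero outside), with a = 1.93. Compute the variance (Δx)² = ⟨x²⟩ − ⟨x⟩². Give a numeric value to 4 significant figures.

Compute ⟨x⟩ and ⟨x²⟩ separately, then (Δx)² = ⟨x²⟩ − ⟨x⟩².
ψ is even, so ∫ over [−a, a] = 2∫₀ᵃ with ψ = 1 − x/a there: ∫₀ᵃ (1 − x/a)² dx = a/3, ∫₀ᵃ x²(1 − x/a)² dx = a³/30, ∫₀ᵃ x⁴(1 − x/a)² dx = a⁵/105.
Normalization: ∫|ψ|² dx = 1.2867.
⟨x⟩ = 0.0000 and ⟨x²⟩ = 0.37249.
(Δx)² = 0.37249 − (0.0000)² = 0.37249.

0.3725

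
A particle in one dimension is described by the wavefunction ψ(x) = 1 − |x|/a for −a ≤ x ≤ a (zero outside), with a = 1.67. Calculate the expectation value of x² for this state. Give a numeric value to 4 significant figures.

0.2789

⟨x²⟩ = ∫ x²·|ψ|² dx / ∫|ψ|² dx (integrals over the domain).
ψ is even, so ∫ over [−a, a] = 2∫₀ᵃ with ψ = 1 − x/a there: ∫₀ᵃ (1 − x/a)² dx = a/3, ∫₀ᵃ x²(1 − x/a)² dx = a³/30, ∫₀ᵃ x⁴(1 − x/a)² dx = a⁵/105.
State is unnormalized: ∫|ψ|² dx = 1.1133, and ∫ψ*·x²·ψ dx = 0.31050, so ⟨x²⟩ = 0.31050 / 1.1133.
⟨x²⟩ = 0.27889.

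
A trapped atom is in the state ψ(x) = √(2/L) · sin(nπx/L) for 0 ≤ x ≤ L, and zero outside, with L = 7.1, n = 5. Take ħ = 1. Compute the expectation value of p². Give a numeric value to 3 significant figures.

p² ψ = −ħ² d²ψ/dx²; ⟨p²⟩ = −ħ² ∫ ψ*·ψ'' dx.
d/dx sin(nπx/L) = (nπ/L)·cos(nπx/L) and d²/dx² sin(nπx/L) = −(nπ/L)²·sin(nπx/L); on 0 ≤ x ≤ L, ∫sin²(nπx/L) dx = L/2 and ∫sin(nπx/L)·cos(nπx/L) dx = 0.
⟨p²⟩ = 4.8947.

4.89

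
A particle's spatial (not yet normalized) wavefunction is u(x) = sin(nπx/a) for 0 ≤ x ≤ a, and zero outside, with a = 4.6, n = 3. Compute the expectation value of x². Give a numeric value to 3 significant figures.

6.93

⟨x²⟩ = ∫ x²·|u|² dx / ∫|u|² dx (integrals over the domain).
With sin²θ = (1 − cos2θ)/2 on 0 ≤ x ≤ a: ∫sin²(nπx/a) dx = a/2, ∫x·sin²(nπx/a) dx = a²/4, ∫x²·sin²(nπx/a) dx = a³·(1/6 − 1/(4n²π²)); higher powers xᵏ the same way, integrating xᵏ·cos(2nπx/a) by parts.
State is unnormalized: ∫|u|² dx = 2.3000, and ∫u*·x²·u dx = 15.949, so ⟨x²⟩ = 15.949 / 2.3000.
⟨x²⟩ = 6.9342.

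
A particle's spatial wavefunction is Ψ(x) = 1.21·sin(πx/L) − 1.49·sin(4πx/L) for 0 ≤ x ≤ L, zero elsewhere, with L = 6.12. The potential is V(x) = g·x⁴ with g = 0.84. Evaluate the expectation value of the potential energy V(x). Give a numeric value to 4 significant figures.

⟨V⟩ = ∫ V(x)·|Ψ|² dx / ∫|Ψ|² dx.
On 0 ≤ x ≤ L (j ≠ l): ∫sin²(jπx/L) dx = L/2, ∫sin(jπx/L)·sin(lπx/L) dx = 0; diagonal moments ∫x·sin²(jπx/L) dx = L²/4, ∫x²·sin²(jπx/L) dx = L³·(1/6 − 1/(4j²π²)); cross terms ∫x·sin(jπx/L)·sin(lπx/L) dx = 0 for j + l even and −4jlL²/(π²(j² − l²)²) for j + l odd, ∫x²·sin(jπx/L)·sin(lπx/L) dx = (−1)^(j+l)·4jlL³/(π²(j² − l²)²); higher powers the same way via product-to-sum and parts.
State is unnormalized: ∫|Ψ|² dx = 11.274, and ∫Ψ*·V(x)·Ψ dx = 2493.4, so ⟨V⟩ = 2493.4 / 11.274.
⟨V⟩ = 221.17.

221.2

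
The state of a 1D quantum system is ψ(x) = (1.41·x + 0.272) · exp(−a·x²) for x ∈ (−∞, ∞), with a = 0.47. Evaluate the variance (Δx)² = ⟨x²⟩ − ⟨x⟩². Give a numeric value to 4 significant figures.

1.396

Compute ⟨x⟩ and ⟨x²⟩ separately, then (Δx)² = ⟨x²⟩ − ⟨x⟩².
Expand each integrand as polynomial × e^(−2ax²) and use ∫x^(2j)·e^(−2ax²) dx = (2j−1)!!/(4a)^j · √(π/(2a)), odd powers → 0; here √(π/(2a)) = 1.8281.
Normalization: ∫|ψ|² dx = 2.0685.
⟨x⟩ = 0.36059 and ⟨x²⟩ = 1.5262.
(Δx)² = 1.5262 − (0.36059)² = 1.3962.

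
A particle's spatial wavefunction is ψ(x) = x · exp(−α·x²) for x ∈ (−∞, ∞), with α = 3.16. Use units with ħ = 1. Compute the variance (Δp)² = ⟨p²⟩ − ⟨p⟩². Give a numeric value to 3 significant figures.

9.48

Compute ⟨p⟩ and ⟨p²⟩ separately; (Δp)² = ⟨p²⟩ − ⟨p⟩².
Expand each integrand as polynomial × e^(−2αx²) and use ∫x^(2j)·e^(−2αx²) dx = (2j−1)!!/(4α)^j · √(π/(2α)), odd powers → 0; here √(π/(2α)) = 0.70504. Differentiate with the product rule, d/dx e^(−αx²) = −2αx·e^(−αx²).
Normalization: ∫|ψ|² dx = 0.055779.
⟨p⟩ = 0.0000 and ⟨p²⟩ = 9.4800.
(Δp)² = 9.4800 − (0.0000)² = 9.4800.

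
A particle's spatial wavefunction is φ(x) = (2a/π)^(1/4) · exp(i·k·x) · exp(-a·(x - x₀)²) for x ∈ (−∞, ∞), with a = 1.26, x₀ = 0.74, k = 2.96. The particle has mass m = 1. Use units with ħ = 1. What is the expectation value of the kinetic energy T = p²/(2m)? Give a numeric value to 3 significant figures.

5.01

T = −(ħ²/2m) d²/dx², so ⟨T⟩ = −(ħ²/2m) ∫ φ*·φ'' dx; with m = 1.
Gaussian moments (u = x − x₀): ∫u^(2j)·e^(−2au²) du = (2j−1)!!/(4a)^j · √(π/(2a)), odd powers integrate to 0; here √(π/(2a)) = 1.1165. Derivatives: φ′ = (ik − 2au)·φ, φ″ = ((ik − 2au)² − 2a)·φ; the odd-in-u pieces drop out.
⟨T⟩ = 5.0108.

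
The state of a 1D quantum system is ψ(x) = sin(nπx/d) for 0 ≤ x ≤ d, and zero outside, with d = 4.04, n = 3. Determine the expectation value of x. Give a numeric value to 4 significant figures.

⟨x⟩ = ∫ x·|ψ|² dx / ∫|ψ|² dx (integrals over the domain).
With sin²θ = (1 − cos2θ)/2 on 0 ≤ x ≤ d: ∫sin²(nπx/d) dx = d/2, ∫x·sin²(nπx/d) dx = d²/4, ∫x²·sin²(nπx/d) dx = d³·(1/6 − 1/(4n²π²)); higher powers xᵏ the same way, integrating xᵏ·cos(2nπx/d) by parts.
State is unnormalized: ∫|ψ|² dx = 2.0200, and ∫ψ*·x·ψ dx = 4.0804, so ⟨x⟩ = 4.0804 / 2.0200.
⟨x⟩ = 2.0200.

2.020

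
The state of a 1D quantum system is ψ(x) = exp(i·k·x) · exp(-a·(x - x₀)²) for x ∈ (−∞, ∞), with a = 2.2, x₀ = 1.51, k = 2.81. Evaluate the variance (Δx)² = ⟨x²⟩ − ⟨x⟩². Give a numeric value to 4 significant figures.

0.1136

Compute ⟨x⟩ and ⟨x²⟩ separately, then (Δx)² = ⟨x²⟩ − ⟨x⟩².
Gaussian moments (u = x − x₀): ∫u^(2j)·e^(−2au²) du = (2j−1)!!/(4a)^j · √(π/(2a)), odd powers integrate to 0; here √(π/(2a)) = 0.84498.
Normalization: ∫|ψ|² dx = 0.84498.
⟨x⟩ = 1.5100 and ⟨x²⟩ = 2.3937.
(Δx)² = 2.3937 − (1.5100)² = 0.11364.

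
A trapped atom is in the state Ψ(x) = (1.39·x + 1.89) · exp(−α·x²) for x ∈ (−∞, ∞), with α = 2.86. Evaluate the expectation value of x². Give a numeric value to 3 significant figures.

⟨x²⟩ = ∫ x²·|Ψ|² dx / ∫|Ψ|² dx (integrals over the domain).
Expand each integrand as polynomial × e^(−2αx²) and use ∫x^(2j)·e^(−2αx²) dx = (2j−1)!!/(4α)^j · √(π/(2α)), odd powers → 0; here √(π/(2α)) = 0.74110.
State is unnormalized: ∫|Ψ|² dx = 2.7724, and ∫Ψ*·x²·Ψ dx = 0.26423, so ⟨x²⟩ = 0.26423 / 2.7724.
⟨x²⟩ = 0.095305.

0.0953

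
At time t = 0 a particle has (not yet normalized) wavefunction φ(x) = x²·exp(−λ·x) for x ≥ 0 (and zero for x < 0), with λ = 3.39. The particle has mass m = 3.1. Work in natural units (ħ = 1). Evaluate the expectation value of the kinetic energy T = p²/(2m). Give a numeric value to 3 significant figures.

T = −(ħ²/2m) d²/dx², so ⟨T⟩ = −(ħ²/2m) ∫ φ*·φ'' dx / ∫|φ|² dx; with m = 3.1.
Differentiate x²·exp(−λ·x) with the product rule; every integrand then reduces to terms xʲ·e^(−2λx) on [0, ∞), with ∫₀^∞ xʲ·e^(−2λx) dx = j!/(2λ)^(j+1).
State is unnormalized: ∫|φ|² dx = 0.0016752, and ∫φ*·(−ħ²/2m · φ'') dx = 0.0010350, so ⟨T⟩ = 0.0010350 / 0.0016752.
⟨T⟩ = 0.61785.

0.618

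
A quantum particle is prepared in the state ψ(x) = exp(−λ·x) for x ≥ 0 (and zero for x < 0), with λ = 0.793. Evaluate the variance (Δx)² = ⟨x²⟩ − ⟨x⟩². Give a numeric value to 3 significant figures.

0.398

Compute ⟨x⟩ and ⟨x²⟩ separately, then (Δx)² = ⟨x²⟩ − ⟨x⟩².
Every integrand reduces to terms xʲ·e^(−2λx) on [0, ∞); use ∫₀^∞ xʲ·e^(−2λx) dx = j!/(2λ)^(j+1).
Normalization: ∫|ψ|² dx = 0.63052.
⟨x⟩ = 0.63052 and ⟨x²⟩ = 0.79510.
(Δx)² = 0.79510 − (0.63052)² = 0.39755.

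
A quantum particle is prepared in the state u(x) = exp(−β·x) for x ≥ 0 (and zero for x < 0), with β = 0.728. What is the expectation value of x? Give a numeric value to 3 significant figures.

⟨x⟩ = ∫ x·|u|² dx / ∫|u|² dx (integrals over the domain).
Every integrand reduces to terms xʲ·e^(−2βx) on [0, ∞); use ∫₀^∞ xʲ·e^(−2βx) dx = j!/(2β)^(j+1).
State is unnormalized: ∫|u|² dx = 0.68681, and ∫u*·x·u dx = 0.47171, so ⟨x⟩ = 0.47171 / 0.68681.
⟨x⟩ = 0.68681.

0.687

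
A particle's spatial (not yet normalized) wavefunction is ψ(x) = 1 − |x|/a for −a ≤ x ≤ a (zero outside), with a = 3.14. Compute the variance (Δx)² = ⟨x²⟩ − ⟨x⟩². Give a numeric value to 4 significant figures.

0.9860

Compute ⟨x⟩ and ⟨x²⟩ separately, then (Δx)² = ⟨x²⟩ − ⟨x⟩².
ψ is even, so ∫ over [−a, a] = 2∫₀ᵃ with ψ = 1 − x/a there: ∫₀ᵃ (1 − x/a)² dx = a/3, ∫₀ᵃ x²(1 − x/a)² dx = a³/30, ∫₀ᵃ x⁴(1 − x/a)² dx = a⁵/105.
Normalization: ∫|ψ|² dx = 2.0933.
⟨x⟩ = 0.0000 and ⟨x²⟩ = 0.98596.
(Δx)² = 0.98596 − (0.0000)² = 0.98596.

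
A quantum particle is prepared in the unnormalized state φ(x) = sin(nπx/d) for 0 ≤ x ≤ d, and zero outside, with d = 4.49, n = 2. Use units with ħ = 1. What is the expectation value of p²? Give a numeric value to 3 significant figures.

1.96

p² φ = −ħ² d²φ/dx²; ⟨p²⟩ = −ħ² ∫ φ*·φ'' dx / ∫|φ|² dx.
d/dx sin(nπx/d) = (nπ/d)·cos(nπx/d) and d²/dx² sin(nπx/d) = −(nπ/d)²·sin(nπx/d); on 0 ≤ x ≤ d, ∫sin²(nπx/d) dx = d/2 and ∫sin(nπx/d)·cos(nπx/d) dx = 0.
State is unnormalized: ∫|φ|² dx = 2.2450, and ∫φ*·(−ħ² φ'') dx = 4.3963, so ⟨p²⟩ = 4.3963 / 2.2450.
⟨p²⟩ = 1.9582.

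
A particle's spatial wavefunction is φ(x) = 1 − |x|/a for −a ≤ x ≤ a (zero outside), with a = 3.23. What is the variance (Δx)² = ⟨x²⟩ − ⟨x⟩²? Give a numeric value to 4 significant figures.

1.043

Compute ⟨x⟩ and ⟨x²⟩ separately, then (Δx)² = ⟨x²⟩ − ⟨x⟩².
φ is even, so ∫ over [−a, a] = 2∫₀ᵃ with φ = 1 − x/a there: ∫₀ᵃ (1 − x/a)² dx = a/3, ∫₀ᵃ x²(1 − x/a)² dx = a³/30, ∫₀ᵃ x⁴(1 − x/a)² dx = a⁵/105.
Normalization: ∫|φ|² dx = 2.1533.
⟨x⟩ = 0.0000 and ⟨x²⟩ = 1.0433.
(Δx)² = 1.0433 − (0.0000)² = 1.0433.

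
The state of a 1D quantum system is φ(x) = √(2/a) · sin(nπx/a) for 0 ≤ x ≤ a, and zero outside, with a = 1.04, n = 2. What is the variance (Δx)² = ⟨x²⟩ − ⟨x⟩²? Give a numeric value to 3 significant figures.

Compute ⟨x⟩ and ⟨x²⟩ separately, then (Δx)² = ⟨x²⟩ − ⟨x⟩².
With sin²θ = (1 − cos2θ)/2 on 0 ≤ x ≤ a: ∫sin²(nπx/a) dx = a/2, ∫x·sin²(nπx/a) dx = a²/4, ∫x²·sin²(nπx/a) dx = a³·(1/6 − 1/(4n²π²)); higher powers xᵏ the same way, integrating xᵏ·cos(2nπx/a) by parts.
⟨x⟩ = 0.52000 and ⟨x²⟩ = 0.34683.
(Δx)² = 0.34683 − (0.52000)² = 0.076435.

0.0764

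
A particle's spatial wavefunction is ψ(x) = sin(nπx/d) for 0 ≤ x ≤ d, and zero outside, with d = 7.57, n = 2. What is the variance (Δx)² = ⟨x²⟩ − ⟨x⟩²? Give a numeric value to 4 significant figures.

4.050

Compute ⟨x⟩ and ⟨x²⟩ separately, then (Δx)² = ⟨x²⟩ − ⟨x⟩².
With sin²θ = (1 − cos2θ)/2 on 0 ≤ x ≤ d: ∫sin²(nπx/d) dx = d/2, ∫x·sin²(nπx/d) dx = d²/4, ∫x²·sin²(nπx/d) dx = d³·(1/6 − 1/(4n²π²)); higher powers xᵏ the same way, integrating xᵏ·cos(2nπx/d) by parts.
Normalization: ∫|ψ|² dx = 3.7850.
⟨x⟩ = 3.7850 and ⟨x²⟩ = 18.376.
(Δx)² = 18.376 − (3.7850)² = 4.0496.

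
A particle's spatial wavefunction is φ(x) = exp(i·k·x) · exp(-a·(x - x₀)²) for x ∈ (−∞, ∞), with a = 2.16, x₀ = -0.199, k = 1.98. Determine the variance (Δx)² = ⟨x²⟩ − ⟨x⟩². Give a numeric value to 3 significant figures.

Compute ⟨x⟩ and ⟨x²⟩ separately, then (Δx)² = ⟨x²⟩ − ⟨x⟩².
Gaussian moments (u = x − x₀): ∫u^(2j)·e^(−2au²) du = (2j−1)!!/(4a)^j · √(π/(2a)), odd powers integrate to 0; here √(π/(2a)) = 0.85277.
Normalization: ∫|φ|² dx = 0.85277.
⟨x⟩ = -0.19900 and ⟨x²⟩ = 0.15534.
(Δx)² = 0.15534 − (-0.19900)² = 0.11574.

0.116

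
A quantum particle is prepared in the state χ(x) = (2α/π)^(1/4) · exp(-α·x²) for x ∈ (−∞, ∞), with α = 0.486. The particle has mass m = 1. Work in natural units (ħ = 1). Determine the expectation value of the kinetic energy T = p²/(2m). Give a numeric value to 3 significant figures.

0.243

T = −(ħ²/2m) d²/dx², so ⟨T⟩ = −(ħ²/2m) ∫ χ*·χ'' dx; with m = 1.
Gaussian moments: ∫x^(2j)·e^(−2αx²) dx = (2j−1)!!/(4α)^j · √(π/(2α)), odd powers integrate to 0; here √(π/(2α)) = 1.7978. Derivatives: d/dx e^(−αx²) = −2αx·e^(−αx²), d²/dx² e^(−αx²) = (4α²x² − 2α)·e^(−αx²).
⟨T⟩ = 0.24300.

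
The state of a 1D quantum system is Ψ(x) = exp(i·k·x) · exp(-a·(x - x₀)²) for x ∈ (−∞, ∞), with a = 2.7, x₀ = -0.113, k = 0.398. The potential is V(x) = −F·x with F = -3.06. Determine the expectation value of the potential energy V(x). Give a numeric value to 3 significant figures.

⟨V⟩ = ∫ V(x)·|Ψ|² dx / ∫|Ψ|² dx.
Gaussian moments (u = x − x₀): ∫u^(2j)·e^(−2au²) du = (2j−1)!!/(4a)^j · √(π/(2a)), odd powers integrate to 0; here √(π/(2a)) = 0.76274.
State is unnormalized: ∫|Ψ|² dx = 0.76274, and ∫Ψ*·V(x)·Ψ dx = -0.26374, so ⟨V⟩ = -0.26374 / 0.76274.
⟨V⟩ = -0.34578.

-0.346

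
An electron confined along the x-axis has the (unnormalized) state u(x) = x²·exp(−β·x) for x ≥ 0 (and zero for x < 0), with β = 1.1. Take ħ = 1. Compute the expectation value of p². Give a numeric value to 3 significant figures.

0.403

p² u = −ħ² d²u/dx²; ⟨p²⟩ = −ħ² ∫ u*·u'' dx / ∫|u|² dx.
Differentiate x²·exp(−β·x) with the product rule; every integrand then reduces to terms xʲ·e^(−2βx) on [0, ∞), with ∫₀^∞ xʲ·e^(−2βx) dx = j!/(2β)^(j+1).
State is unnormalized: ∫|u|² dx = 0.46569, and ∫u*·(−ħ² u'') dx = 0.18783, so ⟨p²⟩ = 0.18783 / 0.46569.
⟨p²⟩ = 0.40333.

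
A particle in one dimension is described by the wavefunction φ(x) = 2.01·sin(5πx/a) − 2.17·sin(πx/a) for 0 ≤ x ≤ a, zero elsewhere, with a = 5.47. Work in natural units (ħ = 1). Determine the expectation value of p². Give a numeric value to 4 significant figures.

3.986

p² φ = −ħ² d²φ/dx²; ⟨p²⟩ = −ħ² ∫ φ*·φ'' dx / ∫|φ|² dx.
d²/dx² sin(jπx/a) = −(jπ/a)²·sin(jπx/a); on 0 ≤ x ≤ a, ∫sin²(jπx/a) dx = a/2 and ∫sin(jπx/a)·sin(lπx/a) dx = 0 for j ≠ l, so only diagonal terms survive in ∫|φ|² and ∫φ·φ″; ∫φ·φ′ dx = [φ²/2] between the walls = 0.
State is unnormalized: ∫|φ|² dx = 23.929, and ∫φ*·(−ħ² φ'') dx = 95.368, so ⟨p²⟩ = 95.368 / 23.929.
⟨p²⟩ = 3.9856.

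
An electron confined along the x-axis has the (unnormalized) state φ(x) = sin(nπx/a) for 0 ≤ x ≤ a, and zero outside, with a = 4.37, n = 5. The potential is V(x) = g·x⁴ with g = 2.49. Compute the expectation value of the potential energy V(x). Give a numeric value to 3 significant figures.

⟨V⟩ = ∫ V(x)·|φ|² dx / ∫|φ|² dx.
With sin²θ = (1 − cos2θ)/2 on 0 ≤ x ≤ a: ∫sin²(nπx/a) dx = a/2, ∫x·sin²(nπx/a) dx = a²/4, ∫x²·sin²(nπx/a) dx = a³·(1/6 − 1/(4n²π²)); higher powers xᵏ the same way, integrating xᵏ·cos(2nπx/a) by parts.
State is unnormalized: ∫|φ|² dx = 2.1850, and ∫φ*·V(x)·φ dx = 388.84, so ⟨V⟩ = 388.84 / 2.1850.
⟨V⟩ = 177.96.

178.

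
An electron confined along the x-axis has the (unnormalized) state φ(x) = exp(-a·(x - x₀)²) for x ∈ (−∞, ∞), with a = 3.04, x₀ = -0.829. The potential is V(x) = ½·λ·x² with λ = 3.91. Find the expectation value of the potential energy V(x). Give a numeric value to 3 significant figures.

1.50

⟨V⟩ = ∫ V(x)·|φ|² dx / ∫|φ|² dx.
Gaussian moments (u = x − x₀): ∫u^(2j)·e^(−2au²) du = (2j−1)!!/(4a)^j · √(π/(2a)), odd powers integrate to 0; here √(π/(2a)) = 0.71882.
State is unnormalized: ∫|φ|² dx = 0.71882, and ∫φ*·V(x)·φ dx = 1.0813, so ⟨V⟩ = 1.0813 / 0.71882.
⟨V⟩ = 1.5043.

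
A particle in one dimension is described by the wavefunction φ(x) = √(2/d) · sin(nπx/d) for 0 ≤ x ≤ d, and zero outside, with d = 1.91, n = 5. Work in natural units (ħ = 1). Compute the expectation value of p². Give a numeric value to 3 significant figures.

p² φ = −ħ² d²φ/dx²; ⟨p²⟩ = −ħ² ∫ φ*·φ'' dx.
d/dx sin(nπx/d) = (nπ/d)·cos(nπx/d) and d²/dx² sin(nπx/d) = −(nπ/d)²·sin(nπx/d); on 0 ≤ x ≤ d, ∫sin²(nπx/d) dx = d/2 and ∫sin(nπx/d)·cos(nπx/d) dx = 0.
⟨p²⟩ = 67.635.

67.6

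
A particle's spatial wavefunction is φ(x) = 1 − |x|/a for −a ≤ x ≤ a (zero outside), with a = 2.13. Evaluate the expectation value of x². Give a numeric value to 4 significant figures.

⟨x²⟩ = ∫ x²·|φ|² dx / ∫|φ|² dx (integrals over the domain).
φ is even, so ∫ over [−a, a] = 2∫₀ᵃ with φ = 1 − x/a there: ∫₀ᵃ (1 − x/a)² dx = a/3, ∫₀ᵃ x²(1 − x/a)² dx = a³/30, ∫₀ᵃ x⁴(1 − x/a)² dx = a⁵/105.
State is unnormalized: ∫|φ|² dx = 1.4200, and ∫φ*·x²·φ dx = 0.64424, so ⟨x²⟩ = 0.64424 / 1.4200.
⟨x²⟩ = 0.45369.

0.4537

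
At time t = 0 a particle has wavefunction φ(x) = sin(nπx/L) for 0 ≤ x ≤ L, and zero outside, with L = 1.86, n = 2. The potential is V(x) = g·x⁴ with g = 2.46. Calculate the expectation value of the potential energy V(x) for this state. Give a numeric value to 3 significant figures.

⟨V⟩ = ∫ V(x)·|φ|² dx / ∫|φ|² dx.
With sin²θ = (1 − cos2θ)/2 on 0 ≤ x ≤ L: ∫sin²(nπx/L) dx = L/2, ∫x·sin²(nπx/L) dx = L²/4, ∫x²·sin²(nπx/L) dx = L³·(1/6 − 1/(4n²π²)); higher powers xᵏ the same way, integrating xᵏ·cos(2nπx/L) by parts.
State is unnormalized: ∫|φ|² dx = 0.93000, and ∫φ*·V(x)·φ dx = 4.8092, so ⟨V⟩ = 4.8092 / 0.93000.
⟨V⟩ = 5.1712.

5.17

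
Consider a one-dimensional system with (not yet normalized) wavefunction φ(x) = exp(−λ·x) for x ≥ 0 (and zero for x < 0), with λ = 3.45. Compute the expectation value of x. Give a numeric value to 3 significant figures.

0.145

⟨x⟩ = ∫ x·|φ|² dx / ∫|φ|² dx (integrals over the domain).
Every integrand reduces to terms xʲ·e^(−2λx) on [0, ∞); use ∫₀^∞ xʲ·e^(−2λx) dx = j!/(2λ)^(j+1).
State is unnormalized: ∫|φ|² dx = 0.14493, and ∫φ*·x·φ dx = 0.021004, so ⟨x⟩ = 0.021004 / 0.14493.
⟨x⟩ = 0.14493.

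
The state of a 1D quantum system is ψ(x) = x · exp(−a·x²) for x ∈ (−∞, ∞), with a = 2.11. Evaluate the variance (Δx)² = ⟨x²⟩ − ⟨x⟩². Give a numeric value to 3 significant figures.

0.355

Compute ⟨x⟩ and ⟨x²⟩ separately, then (Δx)² = ⟨x²⟩ − ⟨x⟩².
Expand each integrand as polynomial × e^(−2ax²) and use ∫x^(2j)·e^(−2ax²) dx = (2j−1)!!/(4a)^j · √(π/(2a)), odd powers → 0; here √(π/(2a)) = 0.86282.
Normalization: ∫|ψ|² dx = 0.10223.
⟨x⟩ = 0.0000 and ⟨x²⟩ = 0.35545.
(Δx)² = 0.35545 − (0.0000)² = 0.35545.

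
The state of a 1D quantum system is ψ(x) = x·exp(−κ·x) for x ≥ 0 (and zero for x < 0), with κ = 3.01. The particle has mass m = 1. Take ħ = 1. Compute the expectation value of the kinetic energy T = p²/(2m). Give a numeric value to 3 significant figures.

T = −(ħ²/2m) d²/dx², so ⟨T⟩ = −(ħ²/2m) ∫ ψ*·ψ'' dx / ∫|ψ|² dx; with m = 1.
Differentiate x·exp(−κ·x) with the product rule; every integrand then reduces to terms xʲ·e^(−2κx) on [0, ∞), with ∫₀^∞ xʲ·e^(−2κx) dx = j!/(2κ)^(j+1).
State is unnormalized: ∫|ψ|² dx = 0.0091673, and ∫ψ*·(−ħ²/2m · ψ'') dx = 0.041528, so ⟨T⟩ = 0.041528 / 0.0091673.
⟨T⟩ = 4.5301.

4.53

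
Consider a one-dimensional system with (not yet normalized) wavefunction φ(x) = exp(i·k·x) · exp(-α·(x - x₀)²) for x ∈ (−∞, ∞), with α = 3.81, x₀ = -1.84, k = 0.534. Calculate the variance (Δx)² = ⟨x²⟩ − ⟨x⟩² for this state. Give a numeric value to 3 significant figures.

Compute ⟨x⟩ and ⟨x²⟩ separately, then (Δx)² = ⟨x²⟩ − ⟨x⟩².
Gaussian moments (u = x − x₀): ∫u^(2j)·e^(−2αu²) du = (2j−1)!!/(4α)^j · √(π/(2α)), odd powers integrate to 0; here √(π/(2α)) = 0.64209.
Normalization: ∫|φ|² dx = 0.64209.
⟨x⟩ = -1.8400 and ⟨x²⟩ = 3.4512.
(Δx)² = 3.4512 − (-1.8400)² = 0.065617.

0.0656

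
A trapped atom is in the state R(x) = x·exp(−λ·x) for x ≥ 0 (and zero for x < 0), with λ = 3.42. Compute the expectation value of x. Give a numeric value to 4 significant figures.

⟨x⟩ = ∫ x·|R|² dx / ∫|R|² dx (integrals over the domain).
Every integrand reduces to terms xʲ·e^(−2λx) on [0, ∞); use ∫₀^∞ xʲ·e^(−2λx) dx = j!/(2λ)^(j+1).
State is unnormalized: ∫|R|² dx = 0.0062497, and ∫R*·x·R dx = 0.0027411, so ⟨x⟩ = 0.0027411 / 0.0062497.
⟨x⟩ = 0.43860.

0.4386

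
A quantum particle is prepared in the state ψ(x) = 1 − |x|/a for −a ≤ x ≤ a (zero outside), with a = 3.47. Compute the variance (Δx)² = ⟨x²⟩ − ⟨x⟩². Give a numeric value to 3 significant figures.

1.20

Compute ⟨x⟩ and ⟨x²⟩ separately, then (Δx)² = ⟨x²⟩ − ⟨x⟩².
ψ is even, so ∫ over [−a, a] = 2∫₀ᵃ with ψ = 1 − x/a there: ∫₀ᵃ (1 − x/a)² dx = a/3, ∫₀ᵃ x²(1 − x/a)² dx = a³/30, ∫₀ᵃ x⁴(1 − x/a)² dx = a⁵/105.
Normalization: ∫|ψ|² dx = 2.3133.
⟨x⟩ = 0.0000 and ⟨x²⟩ = 1.2041.
(Δx)² = 1.2041 − (0.0000)² = 1.2041.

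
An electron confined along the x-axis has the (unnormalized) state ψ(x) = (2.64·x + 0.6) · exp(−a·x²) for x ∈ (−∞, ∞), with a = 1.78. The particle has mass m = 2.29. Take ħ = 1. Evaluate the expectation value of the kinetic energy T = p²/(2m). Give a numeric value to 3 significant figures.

T = −(ħ²/2m) d²/dx², so ⟨T⟩ = −(ħ²/2m) ∫ ψ*·ψ'' dx / ∫|ψ|² dx; with m = 2.29.
Expand each integrand as polynomial × e^(−2ax²) and use ∫x^(2j)·e^(−2ax²) dx = (2j−1)!!/(4a)^j · √(π/(2a)), odd powers → 0; here √(π/(2a)) = 0.93940. Differentiate with the product rule, d/dx e^(−ax²) = −2ax·e^(−ax²).
State is unnormalized: ∫|ψ|² dx = 1.2577, and ∫ψ*·(−ħ²/2m · ψ'') dx = 1.2036, so ⟨T⟩ = 1.2036 / 1.2577.
⟨T⟩ = 0.95694.

0.957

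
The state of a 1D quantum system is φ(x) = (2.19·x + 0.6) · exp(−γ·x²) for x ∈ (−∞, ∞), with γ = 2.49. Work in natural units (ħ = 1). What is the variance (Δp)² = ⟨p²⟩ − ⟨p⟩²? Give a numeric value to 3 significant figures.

5.34

Compute ⟨p⟩ and ⟨p²⟩ separately; (Δp)² = ⟨p²⟩ − ⟨p⟩².
Expand each integrand as polynomial × e^(−2γx²) and use ∫x^(2j)·e^(−2γx²) dx = (2j−1)!!/(4γ)^j · √(π/(2γ)), odd powers → 0; here √(π/(2γ)) = 0.79426. Differentiate with the product rule, d/dx e^(−γx²) = −2γx·e^(−γx²).
Normalization: ∫|φ|² dx = 0.66839.
⟨p⟩ = 0.0000 and ⟨p²⟩ = 5.3396.
(Δp)² = 5.3396 − (0.0000)² = 5.3396.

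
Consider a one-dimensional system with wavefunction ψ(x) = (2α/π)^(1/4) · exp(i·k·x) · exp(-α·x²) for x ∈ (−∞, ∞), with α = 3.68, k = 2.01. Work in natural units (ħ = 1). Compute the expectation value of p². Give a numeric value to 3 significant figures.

7.72

p² ψ = −ħ² d²ψ/dx²; ⟨p²⟩ = −ħ² ∫ ψ*·ψ'' dx.
Gaussian moments: ∫x^(2j)·e^(−2αx²) dx = (2j−1)!!/(4α)^j · √(π/(2α)), odd powers integrate to 0; here √(π/(2α)) = 0.65334. Derivatives: ψ′ = (ik − 2αx)·ψ, ψ″ = ((ik − 2αx)² − 2α)·ψ; the odd-in-x pieces drop out.
⟨p²⟩ = 7.7201.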